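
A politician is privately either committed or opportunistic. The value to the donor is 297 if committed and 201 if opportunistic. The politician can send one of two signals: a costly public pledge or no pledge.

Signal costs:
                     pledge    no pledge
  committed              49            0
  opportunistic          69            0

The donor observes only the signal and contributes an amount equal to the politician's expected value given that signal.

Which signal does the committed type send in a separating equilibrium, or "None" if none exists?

Try committed → pledge, opportunistic → no pledge:
  If types separate, pledge earns payment 297 and no pledge earns 201.
  Committed: pledge gives 297 − 49 = 248; no pledge gives 201 − 0 = 201. No deviation. ✓
  Opportunistic: no pledge gives 201 − 0 = 201; pledge gives 297 − 69 = 228. Would deviate. ✗
Try committed → no pledge, opportunistic → pledge:
  If types separate, no pledge earns payment 297 and pledge earns 201.
  Committed: no pledge gives 297 − 0 = 297; pledge gives 201 − 49 = 152. No deviation. ✓
  Opportunistic: pledge gives 201 − 69 = 132; no pledge gives 297 − 0 = 297. Would deviate. ✗
Neither assignment is incentive-compatible.

None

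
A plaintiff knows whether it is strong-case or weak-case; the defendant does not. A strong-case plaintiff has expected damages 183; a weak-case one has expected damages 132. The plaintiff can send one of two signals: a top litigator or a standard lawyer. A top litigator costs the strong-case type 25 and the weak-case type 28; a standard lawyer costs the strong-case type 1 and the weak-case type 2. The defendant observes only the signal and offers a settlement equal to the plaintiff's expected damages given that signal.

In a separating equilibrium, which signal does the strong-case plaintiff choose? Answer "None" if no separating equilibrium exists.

Try strong-case → top litigator, weak-case → standard lawyer:
  If types separate, top litigator earns payment 183 and standard lawyer earns 132.
  Strong-case: top litigator gives 183 − 25 = 158; standard lawyer gives 132 − 1 = 131. No deviation. ✓
  Weak-case: standard lawyer gives 132 − 2 = 130; top litigator gives 183 − 28 = 155. Would deviate. ✗
Try strong-case → standard lawyer, weak-case → top litigator:
  If types separate, standard lawyer earns payment 183 and top litigator earns 132.
  Strong-case: standard lawyer gives 183 − 1 = 182; top litigator gives 132 − 25 = 107. No deviation. ✓
  Weak-case: top litigator gives 132 − 28 = 104; standard lawyer gives 183 − 2 = 181. Would deviate. ✗
Neither assignment is incentive-compatible.

None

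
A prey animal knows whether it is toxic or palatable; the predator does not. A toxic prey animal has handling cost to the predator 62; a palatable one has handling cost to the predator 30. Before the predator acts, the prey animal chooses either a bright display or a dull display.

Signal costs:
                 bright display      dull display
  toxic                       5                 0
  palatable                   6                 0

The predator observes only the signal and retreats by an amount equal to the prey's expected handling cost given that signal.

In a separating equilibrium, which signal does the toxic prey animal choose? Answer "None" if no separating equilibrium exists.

Try toxic → bright display, palatable → dull display:
  If types separate, bright display earns payment 62 and dull display earns 30.
  Toxic: bright display gives 62 − 5 = 57; dull display gives 30 − 0 = 30. No deviation. ✓
  Palatable: dull display gives 30 − 0 = 30; bright display gives 62 − 6 = 56. Would deviate. ✗
Try toxic → dull display, palatable → bright display:
  If types separate, dull display earns payment 62 and bright display earns 30.
  Toxic: dull display gives 62 − 0 = 62; bright display gives 30 − 5 = 25. No deviation. ✓
  Palatable: bright display gives 30 − 6 = 24; dull display gives 62 − 0 = 62. Would deviate. ✗
Neither assignment is incentive-compatible.

None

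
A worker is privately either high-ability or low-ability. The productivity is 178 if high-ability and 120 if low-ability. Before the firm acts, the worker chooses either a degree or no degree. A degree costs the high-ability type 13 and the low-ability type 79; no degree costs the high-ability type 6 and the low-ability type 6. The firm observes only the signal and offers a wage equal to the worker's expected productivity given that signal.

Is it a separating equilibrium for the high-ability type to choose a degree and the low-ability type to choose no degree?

Yes

If types separate, degree earns payment 178 and no degree earns 120.
High-ability: degree gives 178 − 13 = 165; no degree gives 120 − 6 = 114. No deviation. ✓
Low-ability: no degree gives 120 − 6 = 114; degree gives 178 − 79 = 99. No deviation. ✓
Neither type gains from mimicking the other.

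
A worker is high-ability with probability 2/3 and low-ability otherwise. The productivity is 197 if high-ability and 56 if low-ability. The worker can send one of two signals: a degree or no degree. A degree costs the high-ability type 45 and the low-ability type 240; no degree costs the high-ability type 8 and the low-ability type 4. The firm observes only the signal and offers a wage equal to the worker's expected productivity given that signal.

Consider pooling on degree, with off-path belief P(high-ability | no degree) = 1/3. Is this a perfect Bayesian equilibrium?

No

On the equilibrium path (degree) the firm holds the prior 2/3 and pays 2/3·197 + 1/3·56 = 150. Off-path (no degree) belief 1/3 gives 1/3·197 + 2/3·56 = 103.
High-ability: degree gives 150 − 45 = 105; no degree gives 103 − 8 = 95. Stays. ✓
Low-ability: degree gives 150 − 240 = -90; no degree gives 103 − 4 = 99. Deviates. ✗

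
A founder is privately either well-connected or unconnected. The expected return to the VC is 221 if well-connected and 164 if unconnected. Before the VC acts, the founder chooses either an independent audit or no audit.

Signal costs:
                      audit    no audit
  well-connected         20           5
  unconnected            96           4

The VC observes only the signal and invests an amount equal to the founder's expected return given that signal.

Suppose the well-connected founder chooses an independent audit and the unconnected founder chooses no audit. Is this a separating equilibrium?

Yes

If types separate, audit earns payment 221 and no audit earns 164.
Well-connected: audit gives 221 − 20 = 201; no audit gives 164 − 5 = 159. No deviation. ✓
Unconnected: no audit gives 164 − 4 = 160; audit gives 221 − 96 = 125. No deviation. ✓
Both incentive constraints hold.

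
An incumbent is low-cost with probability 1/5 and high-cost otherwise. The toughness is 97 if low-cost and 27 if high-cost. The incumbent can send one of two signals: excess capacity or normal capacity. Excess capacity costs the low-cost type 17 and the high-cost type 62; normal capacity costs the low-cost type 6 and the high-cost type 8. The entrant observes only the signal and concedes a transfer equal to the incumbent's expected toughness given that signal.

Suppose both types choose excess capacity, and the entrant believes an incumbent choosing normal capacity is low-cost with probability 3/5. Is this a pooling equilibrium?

At the pooled signal (excess capacity) the entrant holds the prior 1/5 and pays 1/5·97 + 4/5·27 = 41. Off-path (normal capacity) belief 3/5 gives 3/5·97 + 2/5·27 = 69.
Low-cost: excess capacity gives 41 − 17 = 24; normal capacity gives 69 − 6 = 63. Deviates. ✗
High-cost: excess capacity gives 41 − 62 = -21; normal capacity gives 69 − 8 = 61. Deviates. ✗

No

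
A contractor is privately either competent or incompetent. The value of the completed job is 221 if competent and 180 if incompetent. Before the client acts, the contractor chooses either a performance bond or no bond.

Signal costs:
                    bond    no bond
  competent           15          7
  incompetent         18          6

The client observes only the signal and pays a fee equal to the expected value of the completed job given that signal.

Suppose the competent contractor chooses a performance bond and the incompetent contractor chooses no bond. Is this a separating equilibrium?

No

If types separate, bond earns payment 221 and no bond earns 180.
Competent: bond gives 221 − 15 = 206; no bond gives 180 − 7 = 173. No deviation. ✓
Incompetent: no bond gives 180 − 6 = 174; bond gives 221 − 18 = 203. Would deviate. ✗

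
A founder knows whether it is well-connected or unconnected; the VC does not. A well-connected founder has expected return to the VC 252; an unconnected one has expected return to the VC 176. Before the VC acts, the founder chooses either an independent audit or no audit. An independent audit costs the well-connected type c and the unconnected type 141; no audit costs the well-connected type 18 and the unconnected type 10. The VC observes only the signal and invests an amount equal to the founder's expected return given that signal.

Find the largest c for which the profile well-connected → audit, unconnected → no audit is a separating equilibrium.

Under separation: audit → well-connected (pays 252); no audit → unconnected (pays 176).
Unconnected: 176 − 10 = 166 ≥ 252 − 141 = 111. Holds regardless of c. ✓
Well-connected: 252 − c ≥ 176 − 18, so c ≤ 252 − 158 = 94.

94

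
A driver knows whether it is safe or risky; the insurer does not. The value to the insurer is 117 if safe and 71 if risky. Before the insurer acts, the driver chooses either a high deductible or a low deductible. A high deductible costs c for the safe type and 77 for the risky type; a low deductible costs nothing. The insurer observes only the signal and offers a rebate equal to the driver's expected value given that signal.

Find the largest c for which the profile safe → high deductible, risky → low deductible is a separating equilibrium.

46

Under separation: high deductible → safe (pays 117); low deductible → risky (pays 71).
Risky: 71 − 0 = 71 ≥ 117 − 77 = 40. Holds regardless of c. ✓
Safe: 117 − c ≥ 71 − 0, so c ≤ 117 − 71 = 46.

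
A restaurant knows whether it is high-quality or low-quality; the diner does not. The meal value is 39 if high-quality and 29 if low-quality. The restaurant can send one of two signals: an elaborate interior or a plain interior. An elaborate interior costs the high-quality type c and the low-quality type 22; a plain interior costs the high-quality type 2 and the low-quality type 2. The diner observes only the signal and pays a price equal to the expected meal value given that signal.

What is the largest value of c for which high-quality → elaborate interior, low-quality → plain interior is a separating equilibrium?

12

Under separation: elaborate interior → high-quality (pays 39); plain interior → low-quality (pays 29).
Low-quality: 29 − 2 = 27 ≥ 39 − 22 = 17. Holds regardless of c. ✓
High-quality: 39 − c ≥ 29 − 2, so c ≤ 39 − 27 = 12.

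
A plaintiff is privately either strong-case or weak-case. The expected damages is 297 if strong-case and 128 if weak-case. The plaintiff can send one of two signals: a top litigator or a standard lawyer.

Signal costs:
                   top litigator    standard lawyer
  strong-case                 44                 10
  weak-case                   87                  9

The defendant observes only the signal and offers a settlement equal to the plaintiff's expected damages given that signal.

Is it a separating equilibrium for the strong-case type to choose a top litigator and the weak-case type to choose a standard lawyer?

Under separation the defendant infers type exactly: top litigator → strong-case (pays 297), standard lawyer → weak-case (pays 128).
Strong-case: top litigator gives 297 − 44 = 253; standard lawyer gives 128 − 10 = 118. No deviation. ✓
Weak-case: standard lawyer gives 128 − 9 = 119; top litigator gives 297 − 87 = 210. Would deviate. ✗

No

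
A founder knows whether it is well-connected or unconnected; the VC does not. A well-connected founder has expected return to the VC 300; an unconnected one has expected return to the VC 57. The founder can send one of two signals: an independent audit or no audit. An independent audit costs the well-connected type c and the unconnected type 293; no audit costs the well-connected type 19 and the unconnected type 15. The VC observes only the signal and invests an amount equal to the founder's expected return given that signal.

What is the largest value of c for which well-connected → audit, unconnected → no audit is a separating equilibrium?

Under separation: audit → well-connected (pays 300); no audit → unconnected (pays 57).
Unconnected: 57 − 15 = 42 ≥ 300 − 293 = 7. Holds regardless of c. ✓
Well-connected: 300 − c ≥ 57 − 19, so c ≤ 300 − 38 = 262.

262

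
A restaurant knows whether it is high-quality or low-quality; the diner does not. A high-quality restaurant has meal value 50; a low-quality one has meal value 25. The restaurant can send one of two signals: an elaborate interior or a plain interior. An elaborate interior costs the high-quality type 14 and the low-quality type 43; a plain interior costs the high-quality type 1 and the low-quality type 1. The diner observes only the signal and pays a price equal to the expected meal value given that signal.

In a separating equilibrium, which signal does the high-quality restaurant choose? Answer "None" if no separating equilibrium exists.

elaborate interior

Try high-quality → elaborate interior, low-quality → plain interior:
  If types separate, elaborate interior earns payment 50 and plain interior earns 25.
  High-quality: elaborate interior gives 50 − 14 = 36; plain interior gives 25 − 1 = 24. No deviation. ✓
  Low-quality: plain interior gives 25 − 1 = 24; elaborate interior gives 50 − 43 = 7. No deviation. ✓
Both hold — the high-quality type sends elaborate interior.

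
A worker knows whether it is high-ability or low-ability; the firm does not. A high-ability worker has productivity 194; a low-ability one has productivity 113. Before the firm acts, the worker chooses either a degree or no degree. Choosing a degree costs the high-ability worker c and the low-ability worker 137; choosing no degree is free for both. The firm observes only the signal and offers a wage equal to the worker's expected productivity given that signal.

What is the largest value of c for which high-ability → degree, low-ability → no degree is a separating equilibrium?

Under separation: degree → high-ability (pays 194); no degree → low-ability (pays 113).
Low-ability: 113 − 0 = 113 ≥ 194 − 137 = 57. Holds regardless of c. ✓
High-ability: 194 − c ≥ 113 − 0, so c ≤ 194 − 113 = 81.

81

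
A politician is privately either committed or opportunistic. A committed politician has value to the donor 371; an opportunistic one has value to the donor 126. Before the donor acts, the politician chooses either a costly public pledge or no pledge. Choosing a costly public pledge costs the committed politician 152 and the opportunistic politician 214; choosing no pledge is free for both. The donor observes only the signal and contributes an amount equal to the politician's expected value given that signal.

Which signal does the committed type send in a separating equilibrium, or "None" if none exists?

Try committed → pledge, opportunistic → no pledge:
  If types separate, pledge earns payment 371 and no pledge earns 126.
  Committed: pledge gives 371 − 152 = 219; no pledge gives 126 − 0 = 126. No deviation. ✓
  Opportunistic: no pledge gives 126 − 0 = 126; pledge gives 371 − 214 = 157. Would deviate. ✗
Try committed → no pledge, opportunistic → pledge:
  If types separate, no pledge earns payment 371 and pledge earns 126.
  Committed: no pledge gives 371 − 0 = 371; pledge gives 126 − 152 = -26. No deviation. ✓
  Opportunistic: pledge gives 126 − 214 = -88; no pledge gives 371 − 0 = 371. Would deviate. ✗
Neither assignment is incentive-compatible.

None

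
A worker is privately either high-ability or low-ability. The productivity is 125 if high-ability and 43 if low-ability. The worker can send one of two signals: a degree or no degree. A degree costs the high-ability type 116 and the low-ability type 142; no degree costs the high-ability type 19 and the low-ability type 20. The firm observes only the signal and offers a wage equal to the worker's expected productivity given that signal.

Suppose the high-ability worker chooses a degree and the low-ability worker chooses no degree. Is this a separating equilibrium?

No

If types separate, degree earns payment 125 and no degree earns 43.
High-ability: degree gives 125 − 116 = 9; no degree gives 43 − 19 = 24. Would deviate. ✗
Low-ability: no degree gives 43 − 20 = 23; degree gives 125 − 142 = -17. No deviation. ✓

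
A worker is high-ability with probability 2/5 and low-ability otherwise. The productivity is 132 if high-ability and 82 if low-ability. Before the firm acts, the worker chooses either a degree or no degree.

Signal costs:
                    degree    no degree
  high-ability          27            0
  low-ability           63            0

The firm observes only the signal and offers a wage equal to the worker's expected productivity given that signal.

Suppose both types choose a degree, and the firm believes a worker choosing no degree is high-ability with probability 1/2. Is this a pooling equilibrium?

At the pooled signal (degree) the firm holds the prior 2/5 and pays 2/5·132 + 3/5·82 = 102. Off-path (no degree) belief 1/2 gives 1/2·132 + 1/2·82 = 107.
High-ability: degree gives 102 − 27 = 75; no degree gives 107 − 0 = 107. Deviates. ✗
Low-ability: degree gives 102 − 63 = 39; no degree gives 107 − 0 = 107. Deviates. ✗

No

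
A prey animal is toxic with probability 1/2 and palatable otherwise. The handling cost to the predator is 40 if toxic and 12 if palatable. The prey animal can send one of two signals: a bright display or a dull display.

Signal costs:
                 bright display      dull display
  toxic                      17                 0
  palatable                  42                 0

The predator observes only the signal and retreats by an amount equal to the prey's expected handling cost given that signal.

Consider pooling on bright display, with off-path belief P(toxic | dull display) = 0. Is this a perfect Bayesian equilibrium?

No

At the pooled signal (bright display) the predator holds the prior 1/2 and pays 1/2·40 + 1/2·12 = 26. Off-path (dull display) belief 0 gives 0·40 + 1·12 = 12.
Toxic: bright display gives 26 − 17 = 9; dull display gives 12 − 0 = 12. Deviates. ✗
Palatable: bright display gives 26 − 42 = -16; dull display gives 12 − 0 = 12. Deviates. ✗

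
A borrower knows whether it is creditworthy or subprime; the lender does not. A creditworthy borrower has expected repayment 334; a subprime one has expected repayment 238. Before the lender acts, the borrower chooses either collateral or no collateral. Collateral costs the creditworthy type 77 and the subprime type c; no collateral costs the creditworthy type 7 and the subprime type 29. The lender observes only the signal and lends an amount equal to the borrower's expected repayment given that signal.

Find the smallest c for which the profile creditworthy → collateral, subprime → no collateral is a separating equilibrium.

125

Under separation: collateral → creditworthy (pays 334); no collateral → subprime (pays 238).
Creditworthy: 334 − 77 = 257 ≥ 238 − 7 = 231. Holds regardless of c. ✓
Subprime: 238 − 29 ≥ 334 − c, so c ≥ 334 − 209 = 125.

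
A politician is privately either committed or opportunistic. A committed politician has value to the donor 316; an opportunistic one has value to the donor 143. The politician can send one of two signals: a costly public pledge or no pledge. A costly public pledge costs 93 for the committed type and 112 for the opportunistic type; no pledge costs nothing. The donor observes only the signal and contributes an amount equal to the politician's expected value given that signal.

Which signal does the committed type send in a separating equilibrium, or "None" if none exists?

None

Try committed → pledge, opportunistic → no pledge:
  Under separation the donor infers type exactly: pledge → committed (pays 316), no pledge → opportunistic (pays 143).
  Committed: pledge gives 316 − 93 = 223; no pledge gives 143 − 0 = 143. No deviation. ✓
  Opportunistic: no pledge gives 143 − 0 = 143; pledge gives 316 − 112 = 204. Would deviate. ✗
Try committed → no pledge, opportunistic → pledge:
  Under separation the donor infers type exactly: no pledge → committed (pays 316), pledge → opportunistic (pays 143).
  Committed: no pledge gives 316 − 0 = 316; pledge gives 143 − 93 = 50. No deviation. ✓
  Opportunistic: pledge gives 143 − 112 = 31; no pledge gives 316 − 0 = 316. Would deviate. ✗
Neither assignment is incentive-compatible.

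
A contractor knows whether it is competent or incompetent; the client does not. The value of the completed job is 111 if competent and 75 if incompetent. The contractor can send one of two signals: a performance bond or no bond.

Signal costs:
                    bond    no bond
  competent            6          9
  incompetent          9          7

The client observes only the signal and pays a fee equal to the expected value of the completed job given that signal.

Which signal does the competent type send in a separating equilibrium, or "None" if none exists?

None

Try competent → bond, incompetent → no bond:
  Under separation the client infers type exactly: bond → competent (pays 111), no bond → incompetent (pays 75).
  Competent: bond gives 111 − 6 = 105; no bond gives 75 − 9 = 66. No deviation. ✓
  Incompetent: no bond gives 75 − 7 = 68; bond gives 111 − 9 = 102. Would deviate. ✗
Try competent → no bond, incompetent → bond:
  Under separation the client infers type exactly: no bond → competent (pays 111), bond → incompetent (pays 75).
  Competent: no bond gives 111 − 9 = 102; bond gives 75 − 6 = 69. No deviation. ✓
  Incompetent: bond gives 75 − 9 = 66; no bond gives 111 − 7 = 104. Would deviate. ✗
Neither assignment is incentive-compatible.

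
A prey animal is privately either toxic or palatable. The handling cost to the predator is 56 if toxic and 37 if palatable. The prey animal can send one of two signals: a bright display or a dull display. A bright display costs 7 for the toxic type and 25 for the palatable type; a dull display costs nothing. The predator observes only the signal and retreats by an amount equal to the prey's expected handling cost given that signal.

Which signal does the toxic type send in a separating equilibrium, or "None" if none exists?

bright display

Try toxic → bright display, palatable → dull display:
  If types separate, bright display earns payment 56 and dull display earns 37.
  Toxic: bright display gives 56 − 7 = 49; dull display gives 37 − 0 = 37. No deviation. ✓
  Palatable: dull display gives 37 − 0 = 37; bright display gives 56 − 25 = 31. No deviation. ✓
Both hold — the toxic type sends bright display.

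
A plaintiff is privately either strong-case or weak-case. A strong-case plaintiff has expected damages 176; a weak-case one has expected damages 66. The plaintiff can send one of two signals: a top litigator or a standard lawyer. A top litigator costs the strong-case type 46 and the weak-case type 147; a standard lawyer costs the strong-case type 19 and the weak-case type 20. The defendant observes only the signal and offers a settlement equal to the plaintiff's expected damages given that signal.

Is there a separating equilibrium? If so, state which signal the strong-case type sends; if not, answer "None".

Try strong-case → top litigator, weak-case → standard lawyer:
  If types separate, top litigator earns payment 176 and standard lawyer earns 66.
  Strong-case: top litigator gives 176 − 46 = 130; standard lawyer gives 66 − 19 = 47. No deviation. ✓
  Weak-case: standard lawyer gives 66 − 20 = 46; top litigator gives 176 − 147 = 29. No deviation. ✓
Both hold — the strong-case type sends top litigator.

top litigator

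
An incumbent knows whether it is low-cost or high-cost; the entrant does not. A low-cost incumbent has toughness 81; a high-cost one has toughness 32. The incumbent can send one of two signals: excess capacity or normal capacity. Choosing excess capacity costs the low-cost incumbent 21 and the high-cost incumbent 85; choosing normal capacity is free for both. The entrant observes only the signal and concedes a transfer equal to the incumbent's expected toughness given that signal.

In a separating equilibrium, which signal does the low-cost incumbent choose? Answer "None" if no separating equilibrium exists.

excess capacity

Try low-cost → excess capacity, high-cost → normal capacity:
  Under separation the entrant infers type exactly: excess capacity → low-cost (pays 81), normal capacity → high-cost (pays 32).
  Low-cost: excess capacity gives 81 − 21 = 60; normal capacity gives 32 − 0 = 32. No deviation. ✓
  High-cost: normal capacity gives 32 − 0 = 32; excess capacity gives 81 − 85 = -4. No deviation. ✓
Both hold — the low-cost type sends excess capacity.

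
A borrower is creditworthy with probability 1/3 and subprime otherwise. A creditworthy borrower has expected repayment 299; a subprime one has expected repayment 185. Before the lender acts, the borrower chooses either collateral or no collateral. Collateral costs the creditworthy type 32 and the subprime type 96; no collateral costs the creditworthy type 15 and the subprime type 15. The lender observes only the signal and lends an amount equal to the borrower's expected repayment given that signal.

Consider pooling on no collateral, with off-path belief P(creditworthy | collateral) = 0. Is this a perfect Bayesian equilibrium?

Yes

At the pooled signal (no collateral) the lender holds the prior 1/3 and pays 1/3·299 + 2/3·185 = 223. Off-path (collateral) belief 0 gives 0·299 + 1·185 = 185.
Creditworthy: no collateral gives 223 − 15 = 208; collateral gives 185 − 32 = 153. Stays. ✓
Subprime: no collateral gives 223 − 15 = 208; collateral gives 185 − 96 = 89. Stays. ✓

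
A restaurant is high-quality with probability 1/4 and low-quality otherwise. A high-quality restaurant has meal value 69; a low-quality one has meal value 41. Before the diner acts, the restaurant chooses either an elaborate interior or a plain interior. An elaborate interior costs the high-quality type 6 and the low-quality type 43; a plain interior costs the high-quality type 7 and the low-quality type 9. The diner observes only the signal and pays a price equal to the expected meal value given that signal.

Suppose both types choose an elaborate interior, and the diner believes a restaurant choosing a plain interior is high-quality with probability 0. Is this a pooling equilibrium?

No

On the equilibrium path (elaborate interior) the diner holds the prior 1/4 and pays 1/4·69 + 3/4·41 = 48. Off-path (plain interior) belief 0 gives 0·69 + 1·41 = 41.
High-quality: elaborate interior gives 48 − 6 = 42; plain interior gives 41 − 7 = 34. Stays. ✓
Low-quality: elaborate interior gives 48 − 43 = 5; plain interior gives 41 − 9 = 32. Deviates. ✗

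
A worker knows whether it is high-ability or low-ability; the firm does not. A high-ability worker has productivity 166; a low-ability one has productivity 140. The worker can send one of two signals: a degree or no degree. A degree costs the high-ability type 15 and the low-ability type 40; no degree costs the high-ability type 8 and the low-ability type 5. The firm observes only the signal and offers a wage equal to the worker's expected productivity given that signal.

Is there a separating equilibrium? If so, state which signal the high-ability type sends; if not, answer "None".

degree

Try high-ability → degree, low-ability → no degree:
  If types separate, degree earns payment 166 and no degree earns 140.
  High-ability: degree gives 166 − 15 = 151; no degree gives 140 − 8 = 132. No deviation. ✓
  Low-ability: no degree gives 140 − 5 = 135; degree gives 166 − 40 = 126. No deviation. ✓
Both hold — the high-ability type sends degree.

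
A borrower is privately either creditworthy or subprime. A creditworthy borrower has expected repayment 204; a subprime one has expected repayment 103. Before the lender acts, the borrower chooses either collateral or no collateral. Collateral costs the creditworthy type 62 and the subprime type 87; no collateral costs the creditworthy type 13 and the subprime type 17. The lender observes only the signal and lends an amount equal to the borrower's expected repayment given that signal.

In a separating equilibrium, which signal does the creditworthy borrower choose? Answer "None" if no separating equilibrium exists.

Try creditworthy → collateral, subprime → no collateral:
  If types separate, collateral earns payment 204 and no collateral earns 103.
  Creditworthy: collateral gives 204 − 62 = 142; no collateral gives 103 − 13 = 90. No deviation. ✓
  Subprime: no collateral gives 103 − 17 = 86; collateral gives 204 − 87 = 117. Would deviate. ✗
Try creditworthy → no collateral, subprime → collateral:
  If types separate, no collateral earns payment 204 and collateral earns 103.
  Creditworthy: no collateral gives 204 − 13 = 191; collateral gives 103 − 62 = 41. No deviation. ✓
  Subprime: collateral gives 103 − 87 = 16; no collateral gives 204 − 17 = 187. Would deviate. ✗
Neither assignment is incentive-compatible.

None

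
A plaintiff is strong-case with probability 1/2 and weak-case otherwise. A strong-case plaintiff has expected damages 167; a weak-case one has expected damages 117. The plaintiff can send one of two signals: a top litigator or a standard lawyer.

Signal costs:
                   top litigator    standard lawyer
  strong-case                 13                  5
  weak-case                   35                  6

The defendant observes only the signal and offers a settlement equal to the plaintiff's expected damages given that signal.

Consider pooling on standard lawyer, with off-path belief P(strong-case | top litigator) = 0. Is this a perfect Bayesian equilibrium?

Yes

On the equilibrium path (standard lawyer) the defendant holds the prior 1/2 and pays 1/2·167 + 1/2·117 = 142. Off-path (top litigator) belief 0 gives 0·167 + 1·117 = 117.
Strong-case: standard lawyer gives 142 − 5 = 137; top litigator gives 117 − 13 = 104. Stays. ✓
Weak-case: standard lawyer gives 142 − 6 = 136; top litigator gives 117 − 35 = 82. Stays. ✓
Beliefs are Bayes-consistent on-path and both types best-respond.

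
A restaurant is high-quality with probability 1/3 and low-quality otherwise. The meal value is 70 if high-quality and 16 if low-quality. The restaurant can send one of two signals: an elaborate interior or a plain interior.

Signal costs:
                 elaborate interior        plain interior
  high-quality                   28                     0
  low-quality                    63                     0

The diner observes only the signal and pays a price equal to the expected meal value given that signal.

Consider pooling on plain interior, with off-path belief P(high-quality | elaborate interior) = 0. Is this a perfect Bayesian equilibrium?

Yes

At the pooled signal (plain interior) the diner holds the prior 1/3 and pays 1/3·70 + 2/3·16 = 34. Off-path (elaborate interior) belief 0 gives 0·70 + 1·16 = 16.
High-quality: plain interior gives 34 − 0 = 34; elaborate interior gives 16 − 28 = -12. Stays. ✓
Low-quality: plain interior gives 34 − 0 = 34; elaborate interior gives 16 − 63 = -47. Stays. ✓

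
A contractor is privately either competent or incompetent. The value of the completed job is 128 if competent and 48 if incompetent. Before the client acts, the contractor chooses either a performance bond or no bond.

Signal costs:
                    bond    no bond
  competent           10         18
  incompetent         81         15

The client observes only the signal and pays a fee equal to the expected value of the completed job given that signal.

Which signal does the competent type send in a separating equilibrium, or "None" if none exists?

Try competent → bond, incompetent → no bond:
  Under separation the client infers type exactly: bond → competent (pays 128), no bond → incompetent (pays 48).
  Competent: bond gives 128 − 10 = 118; no bond gives 48 − 18 = 30. No deviation. ✓
  Incompetent: no bond gives 48 − 15 = 33; bond gives 128 − 81 = 47. Would deviate. ✗
Try competent → no bond, incompetent → bond:
  Under separation the client infers type exactly: no bond → competent (pays 128), bond → incompetent (pays 48).
  Competent: no bond gives 128 − 18 = 110; bond gives 48 − 10 = 38. No deviation. ✓
  Incompetent: bond gives 48 − 81 = -33; no bond gives 128 − 15 = 113. Would deviate. ✗
Neither assignment is incentive-compatible.

None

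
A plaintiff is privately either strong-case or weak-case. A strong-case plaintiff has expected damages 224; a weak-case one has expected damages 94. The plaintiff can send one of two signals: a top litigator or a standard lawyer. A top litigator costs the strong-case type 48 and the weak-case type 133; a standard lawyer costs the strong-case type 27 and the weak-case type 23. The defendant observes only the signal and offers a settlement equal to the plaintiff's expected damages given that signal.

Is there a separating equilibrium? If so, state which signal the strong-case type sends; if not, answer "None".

None

Try strong-case → top litigator, weak-case → standard lawyer:
  Under separation the defendant infers type exactly: top litigator → strong-case (pays 224), standard lawyer → weak-case (pays 94).
  Strong-case: top litigator gives 224 − 48 = 176; standard lawyer gives 94 − 27 = 67. No deviation. ✓
  Weak-case: standard lawyer gives 94 − 23 = 71; top litigator gives 224 − 133 = 91. Would deviate. ✗
Try strong-case → standard lawyer, weak-case → top litigator:
  Under separation the defendant infers type exactly: standard lawyer → strong-case (pays 224), top litigator → weak-case (pays 94).
  Strong-case: standard lawyer gives 224 − 27 = 197; top litigator gives 94 − 48 = 46. No deviation. ✓
  Weak-case: top litigator gives 94 − 133 = -39; standard lawyer gives 224 − 23 = 201. Would deviate. ✗
Neither assignment is incentive-compatible.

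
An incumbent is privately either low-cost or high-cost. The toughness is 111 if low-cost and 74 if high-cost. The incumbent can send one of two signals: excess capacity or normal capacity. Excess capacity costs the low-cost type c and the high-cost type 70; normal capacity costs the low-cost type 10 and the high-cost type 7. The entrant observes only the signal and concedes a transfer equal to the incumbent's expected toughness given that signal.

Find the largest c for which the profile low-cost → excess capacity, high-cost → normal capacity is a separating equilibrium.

Under separation: excess capacity → low-cost (pays 111); normal capacity → high-cost (pays 74).
High-cost: 74 − 7 = 67 ≥ 111 − 70 = 41. Holds regardless of c. ✓
Low-cost: 111 − c ≥ 74 − 10, so c ≤ 111 − 64 = 47.

47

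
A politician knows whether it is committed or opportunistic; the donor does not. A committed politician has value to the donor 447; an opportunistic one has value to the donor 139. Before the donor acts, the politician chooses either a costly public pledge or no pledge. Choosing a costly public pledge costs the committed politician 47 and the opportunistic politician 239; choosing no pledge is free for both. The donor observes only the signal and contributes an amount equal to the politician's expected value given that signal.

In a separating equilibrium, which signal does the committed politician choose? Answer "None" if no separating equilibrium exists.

None

Try committed → pledge, opportunistic → no pledge:
  If types separate, pledge earns payment 447 and no pledge earns 139.
  Committed: pledge gives 447 − 47 = 400; no pledge gives 139 − 0 = 139. No deviation. ✓
  Opportunistic: no pledge gives 139 − 0 = 139; pledge gives 447 − 239 = 208. Would deviate. ✗
Try committed → no pledge, opportunistic → pledge:
  If types separate, no pledge earns payment 447 and pledge earns 139.
  Committed: no pledge gives 447 − 0 = 447; pledge gives 139 − 47 = 92. No deviation. ✓
  Opportunistic: pledge gives 139 − 239 = -100; no pledge gives 447 − 0 = 447. Would deviate. ✗
Neither assignment is incentive-compatible.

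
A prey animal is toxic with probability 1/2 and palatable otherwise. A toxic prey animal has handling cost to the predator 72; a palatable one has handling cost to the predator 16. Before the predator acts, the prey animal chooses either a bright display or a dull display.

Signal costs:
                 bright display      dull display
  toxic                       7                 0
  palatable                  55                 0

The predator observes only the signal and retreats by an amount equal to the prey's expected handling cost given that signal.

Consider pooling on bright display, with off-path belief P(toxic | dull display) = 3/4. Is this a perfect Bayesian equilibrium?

At the pooled signal (bright display) the predator holds the prior 1/2 and pays 1/2·72 + 1/2·16 = 44. Off-path (dull display) belief 3/4 gives 3/4·72 + 1/4·16 = 58.
Toxic: bright display gives 44 − 7 = 37; dull display gives 58 − 0 = 58. Deviates. ✗
Palatable: bright display gives 44 − 55 = -11; dull display gives 58 − 0 = 58. Deviates. ✗

No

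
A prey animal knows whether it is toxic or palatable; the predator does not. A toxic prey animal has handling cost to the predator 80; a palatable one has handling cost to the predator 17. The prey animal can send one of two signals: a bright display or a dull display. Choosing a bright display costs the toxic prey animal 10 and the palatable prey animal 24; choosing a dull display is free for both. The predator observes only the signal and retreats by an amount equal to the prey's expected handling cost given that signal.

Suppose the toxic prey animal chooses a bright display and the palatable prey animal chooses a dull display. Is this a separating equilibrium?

If types separate, bright display earns payment 80 and dull display earns 17.
Toxic: bright display gives 80 − 10 = 70; dull display gives 17 − 0 = 17. No deviation. ✓
Palatable: dull display gives 17 − 0 = 17; bright display gives 80 − 24 = 56. Would deviate. ✗

No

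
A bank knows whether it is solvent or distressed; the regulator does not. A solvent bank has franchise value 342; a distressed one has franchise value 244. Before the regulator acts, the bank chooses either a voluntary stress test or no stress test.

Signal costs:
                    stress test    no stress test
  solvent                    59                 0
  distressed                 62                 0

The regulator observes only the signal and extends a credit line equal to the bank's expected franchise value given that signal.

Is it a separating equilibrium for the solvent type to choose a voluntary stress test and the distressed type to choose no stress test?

No

If types separate, stress test earns payment 342 and no stress test earns 244.
Solvent: stress test gives 342 − 59 = 283; no stress test gives 244 − 0 = 244. No deviation. ✓
Distressed: no stress test gives 244 − 0 = 244; stress test gives 342 − 62 = 280. Would deviate. ✗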